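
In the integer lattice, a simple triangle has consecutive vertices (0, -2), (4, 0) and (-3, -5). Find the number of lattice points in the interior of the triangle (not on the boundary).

1

The shoelace formula gives twice the area as |[0·0 − 4·(-2)] + [4·(-5) − (-3)·0] + [(-3)·(-2) − 0·(-5)]| = 6, so the area is 3.
The number of boundary lattice points is Σ gcd(|Δx|,|Δy|) = gcd(4,2) + gcd(7,5) + gcd(3,3) = 2+1+3 = 6.
By Pick's theorem A = I + B/2 − 1, so I = 3 − 6/2 + 1 = 1.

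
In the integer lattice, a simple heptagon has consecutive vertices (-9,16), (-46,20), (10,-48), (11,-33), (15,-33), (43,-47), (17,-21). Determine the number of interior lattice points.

1769

The shoelace formula gives twice the area as |[(-9)·20 − (-46)·16] + [(-46)·(-48) − 10·20] + [10·(-33) − 11·(-48)] + [11·(-33) − 15·(-33)] + [15·(-47) − 43·(-33)] + [43·(-21) − 17·(-47)] + [17·16 − (-9)·(-21)]| = 3587, so the area is 1793.5.
Along each edge there are gcd(|Δx|,|Δy|)+1 lattice points, so counting each shared vertex once the boundary has gcd(37,4) + gcd(56,68) + gcd(1,15) + gcd(4,0) + gcd(28,14) + gcd(26,26) + gcd(26,37) = 1+4+1+4+14+26+1 = 51.
By Pick's theorem A = I + B/2 − 1, so I = 1793.5 − 51/2 + 1 = 1769.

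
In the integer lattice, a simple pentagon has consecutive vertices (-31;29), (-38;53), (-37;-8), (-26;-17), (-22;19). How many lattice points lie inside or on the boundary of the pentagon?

Using the shoelace formula, 2A = |[(-31)·53 − (-38)·29] + [(-38)·(-8) − (-37)·53] + [(-37)·(-17) − (-26)·(-8)] + [(-26)·19 − (-22)·(-17)] + [(-22)·29 − (-31)·19]| = 1228, so the area is 614.
Summing gcd(|Δx|,|Δy|) over the edges gives the boundary count: gcd(7,24) + gcd(1,61) + gcd(11,9) + gcd(4,36) + gcd(9,10) = 1+1+1+4+1 = 8.
Pick's theorem gives I = A − B/2 + 1 = 614 − 8/2 + 1 = 611, so the closed region contains I + B = 611 + 8 = 619 lattice points.

619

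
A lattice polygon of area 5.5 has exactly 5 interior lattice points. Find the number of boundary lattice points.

Pick's theorem gives A = I + B/2 − 1, so B = 2(A − I + 1) = 2(5.5 − 5 + 1) = 3.

3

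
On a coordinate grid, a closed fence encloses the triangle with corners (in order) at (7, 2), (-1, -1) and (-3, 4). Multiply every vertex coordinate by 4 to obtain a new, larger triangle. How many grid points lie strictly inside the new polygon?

361

Using the shoelace formula, 2A = |(7·(-1) − (-1)·2) + ((-1)·4 − (-3)·(-1)) + ((-3)·2 − 7·4)| = 46, so the area is 23.
Summing gcd(|Δx|,|Δy|) over the edges gives the boundary count: gcd(8,3) + gcd(2,5) + gcd(10,2) = 1+1+2 = 4.
Scaling by 4 multiplies the area by 4² = 16 (so the new area is 368) and multiplies the boundary lattice-point count by 4, giving 16.
By Pick's theorem, the interior count of the dilated polygon is 368 − 16/2 + 1 = 361.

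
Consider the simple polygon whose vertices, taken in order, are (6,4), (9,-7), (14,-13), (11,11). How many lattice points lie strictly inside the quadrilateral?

87

By the shoelace formula, twice the signed area is |[6·(-7) − 9·4] + [9·(-13) − 14·(-7)] + [14·11 − 11·(-13)] + [11·4 − 6·11]| = 178, so the area is 89.
Along each edge there are gcd(|Δx|,|Δy|)+1 lattice points, so counting each shared vertex once the boundary has gcd(3,11) + gcd(5,6) + gcd(3,24) + gcd(5,7) = 1+1+3+1 = 6.
Pick's theorem gives I = A − B/2 + 1 = 89 − 6/2 + 1 = 87.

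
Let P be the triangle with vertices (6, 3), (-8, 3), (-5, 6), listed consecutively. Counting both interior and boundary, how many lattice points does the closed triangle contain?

The shoelace formula gives twice the area as |(6·3 − (-8)·3) + ((-8)·6 − (-5)·3) + ((-5)·3 − 6·6)| = 42, so the area is 21.
Summing gcd(|Δx|,|Δy|) over the edges gives the boundary count: gcd(14,0) + gcd(3,3) + gcd(11,3) = 14+3+1 = 18.
Pick's theorem gives I = A − B/2 + 1 = 21 − 18/2 + 1 = 13, so the closed region contains I + B = 13 + 18 = 31 lattice points.

31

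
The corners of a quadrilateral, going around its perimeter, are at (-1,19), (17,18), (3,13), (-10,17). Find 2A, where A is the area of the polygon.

By the shoelace formula, twice the signed area is |[(-1)·18 − 17·19] + [17·13 − 3·18] + [3·17 − (-10)·13] + [(-10)·19 − (-1)·17]| = 166, so the area is 83.

166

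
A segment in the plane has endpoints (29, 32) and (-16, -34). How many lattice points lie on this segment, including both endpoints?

The number of lattice points on a segment between lattice points is gcd(|Δx|,|Δy|) + 1 = gcd(45,66) + 1 = 3 + 1 = 4.

4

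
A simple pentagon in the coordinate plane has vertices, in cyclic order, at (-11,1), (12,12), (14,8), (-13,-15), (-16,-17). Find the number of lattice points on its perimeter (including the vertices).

6

Summing gcd(|Δx|,|Δy|) over the edges gives the boundary count: gcd(23,11) + gcd(2,4) + gcd(27,23) + gcd(3,2) + gcd(5,18) = 1+2+1+1+1 = 6.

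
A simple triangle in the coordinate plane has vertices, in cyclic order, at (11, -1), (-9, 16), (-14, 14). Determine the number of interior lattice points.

60

The shoelace formula gives twice the area as |(11·16 − (-9)·(-1)) + ((-9)·14 − (-14)·16) + ((-14)·(-1) − 11·14)| = 125, so the area is 62.5.
Summing gcd(|Δx|,|Δy|) over the edges gives the boundary count: gcd(20,17) + gcd(5,2) + gcd(25,15) = 1+1+5 = 7.
Pick's theorem gives I = A − B/2 + 1 = 62.5 − 7/2 + 1 = 60.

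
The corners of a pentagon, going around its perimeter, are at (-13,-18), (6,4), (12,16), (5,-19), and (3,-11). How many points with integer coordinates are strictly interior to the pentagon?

By the shoelace formula, twice the signed area is |[(-13)·4 − 6·(-18)] + [6·16 − 12·4] + [12·(-19) − 5·16] + [5·(-11) − 3·(-19)] + [3·(-18) − (-13)·(-11)]| = 399, so the area is 199.5.
Summing gcd(|Δx|,|Δy|) over the edges gives the boundary count: gcd(19,22) + gcd(6,12) + gcd(7,35) + gcd(2,8) + gcd(16,7) = 1+6+7+2+1 = 17.
By Pick's theorem A = I + B/2 − 1, so I = 199.5 − 17/2 + 1 = 192.

192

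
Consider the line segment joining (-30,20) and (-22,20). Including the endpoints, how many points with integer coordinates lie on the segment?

The number of lattice points on a segment between lattice points is gcd(|Δx|,|Δy|) + 1 = gcd(8,0) + 1 = 8 + 1 = 9.

9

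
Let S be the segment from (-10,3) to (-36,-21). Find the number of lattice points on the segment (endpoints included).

3

The number of lattice points on a segment between lattice points is gcd(|Δx|,|Δy|) + 1 = gcd(26,24) + 1 = 2 + 1 = 3.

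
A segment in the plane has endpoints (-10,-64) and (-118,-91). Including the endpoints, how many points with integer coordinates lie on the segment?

28

The number of lattice points on a segment between lattice points is gcd(|Δx|,|Δy|) + 1 = gcd(108,27) + 1 = 27 + 1 = 28.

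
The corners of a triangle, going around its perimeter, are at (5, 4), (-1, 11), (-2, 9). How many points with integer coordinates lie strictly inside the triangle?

9

Using the shoelace formula, 2A = |(5·11 − (-1)·4) + ((-1)·9 − (-2)·11) + ((-2)·4 − 5·9)| = 19, so the area is 9.5.
Summing gcd(|Δx|,|Δy|) over the edges gives the boundary count: gcd(6,7) + gcd(1,2) + gcd(7,5) = 1+1+1 = 3.
By Pick's theorem A = I + B/2 − 1, so I = 9.5 − 3/2 + 1 = 9.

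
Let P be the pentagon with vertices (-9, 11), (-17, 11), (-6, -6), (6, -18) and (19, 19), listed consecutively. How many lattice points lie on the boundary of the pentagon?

Summing gcd(|Δx|,|Δy|) over the edges gives the boundary count: gcd(8,0) + gcd(11,17) + gcd(12,12) + gcd(13,37) + gcd(28,8) = 8+1+12+1+4 = 26.

26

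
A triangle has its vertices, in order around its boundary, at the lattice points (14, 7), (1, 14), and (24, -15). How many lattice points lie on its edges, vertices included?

4

Along each edge there are gcd(|Δx|,|Δy|)+1 lattice points, so counting each shared vertex once the boundary has gcd(13,7) + gcd(23,29) + gcd(10,22) = 1+1+2 = 4.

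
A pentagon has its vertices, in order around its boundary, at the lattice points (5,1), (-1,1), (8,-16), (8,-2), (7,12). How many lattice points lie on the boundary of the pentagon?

23

The number of boundary lattice points is Σ gcd(|Δx|,|Δy|) = gcd(6,0) + gcd(9,17) + gcd(0,14) + gcd(1,14) + gcd(2,11) = 6+1+14+1+1 = 23.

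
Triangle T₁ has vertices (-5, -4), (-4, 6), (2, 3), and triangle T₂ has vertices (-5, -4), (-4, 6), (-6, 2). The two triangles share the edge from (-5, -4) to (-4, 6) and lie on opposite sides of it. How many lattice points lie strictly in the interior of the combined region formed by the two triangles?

34

The union is the simple quadrilateral with vertices (-5, -4), (2, 3), (-4, 6), (-6, 2) in order.
Using the shoelace formula, 2A = |[(-5)·3 − 2·(-4)] + [2·6 − (-4)·3] + [(-4)·2 − (-6)·6] + [(-6)·(-4) − (-5)·2]| = 79, so the area is 39.5.
Along each edge there are gcd(|Δx|,|Δy|)+1 lattice points, so counting each shared vertex once the boundary has gcd(7,7) + gcd(6,3) + gcd(2,4) + gcd(1,6) = 7+3+2+1 = 13.
By Pick's theorem I = A − B/2 + 1 = 39.5 − 13/2 + 1 = 34.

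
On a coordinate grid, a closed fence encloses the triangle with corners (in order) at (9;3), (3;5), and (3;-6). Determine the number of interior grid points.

26

Using the shoelace formula, 2A = |(9·5 − 3·3) + (3·(-6) − 3·5) + (3·3 − 9·(-6))| = 66, so the area is 33.
Summing gcd(|Δx|,|Δy|) over the edges gives the boundary count: gcd(6,2) + gcd(0,11) + gcd(6,9) = 2+11+3 = 16.
Pick's theorem gives I = A − B/2 + 1 = 33 − 16/2 + 1 = 26.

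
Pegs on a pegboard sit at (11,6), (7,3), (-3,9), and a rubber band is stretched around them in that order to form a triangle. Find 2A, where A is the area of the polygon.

54

The shoelace formula gives twice the area as |(11·3 − 7·6) + (7·9 − (-3)·3) + ((-3)·6 − 11·9)| = 54, so the area is 27.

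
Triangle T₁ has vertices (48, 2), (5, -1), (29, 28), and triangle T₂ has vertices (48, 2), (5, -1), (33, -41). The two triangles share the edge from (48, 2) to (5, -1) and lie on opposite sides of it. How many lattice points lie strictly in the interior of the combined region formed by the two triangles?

1487

The union is the simple quadrilateral with vertices (48, 2), (29, 28), (5, -1), (33, -41) in order.
Using the shoelace formula, 2A = |[48·28 − 29·2] + [29·(-1) − 5·28] + [5·(-41) − 33·(-1)] + [33·2 − 48·(-41)]| = 2979, so the area is 2979/2.
The number of boundary lattice points is Σ gcd(|Δx|,|Δy|) = gcd(19,26) + gcd(24,29) + gcd(28,40) + gcd(15,43) = 1+1+4+1 = 7.
By Pick's theorem I = A − B/2 + 1 = 2979/2 − 7/2 + 1 = 1487.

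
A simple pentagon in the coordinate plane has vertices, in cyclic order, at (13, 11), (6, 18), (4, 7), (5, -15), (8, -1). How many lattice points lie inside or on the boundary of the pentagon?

The shoelace formula gives twice the area as |[13·18 − 6·11] + [6·7 − 4·18] + [4·(-15) − 5·7] + [5·(-1) − 8·(-15)] + [8·11 − 13·(-1)]| = 259, so the area is 259/2.
Summing gcd(|Δx|,|Δy|) over the edges gives the boundary count: gcd(7,7) + gcd(2,11) + gcd(1,22) + gcd(3,14) + gcd(5,12) = 7+1+1+1+1 = 11.
Pick's theorem gives I = A − B/2 + 1 = 259/2 − 11/2 + 1 = 125, so the closed region contains I + B = 125 + 11 = 136 lattice points.

136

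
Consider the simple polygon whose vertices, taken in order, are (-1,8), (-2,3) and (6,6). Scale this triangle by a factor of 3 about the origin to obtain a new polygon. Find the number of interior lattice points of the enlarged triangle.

The shoelace formula gives twice the area as |((-1)·3 − (-2)·8) + ((-2)·6 − 6·3) + (6·8 − (-1)·6)| = 37, so the area is 18.5.
The number of boundary lattice points is Σ gcd(|Δx|,|Δy|) = gcd(1,5) + gcd(8,3) + gcd(7,2) = 1+1+1 = 3.
Scaling by 3 multiplies the area by 3² = 9 (so the new area is 333/2) and multiplies the boundary lattice-point count by 3, giving 9.
By Pick's theorem, the interior count of the dilated polygon is 333/2 − 9/2 + 1 = 163.

163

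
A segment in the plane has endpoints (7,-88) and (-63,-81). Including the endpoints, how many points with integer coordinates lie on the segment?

The number of lattice points on a segment between lattice points is gcd(|Δx|,|Δy|) + 1 = gcd(70,7) + 1 = 7 + 1 = 8.

8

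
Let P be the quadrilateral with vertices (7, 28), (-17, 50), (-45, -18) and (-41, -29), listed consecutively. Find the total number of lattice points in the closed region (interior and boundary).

The shoelace formula gives twice the area as |[7·50 − (-17)·28] + [(-17)·(-18) − (-45)·50] + [(-45)·(-29) − (-41)·(-18)] + [(-41)·28 − 7·(-29)]| = 3004, so the area is 1502.
The number of boundary lattice points is Σ gcd(|Δx|,|Δy|) = gcd(24,22) + gcd(28,68) + gcd(4,11) + gcd(48,57) = 2+4+1+3 = 10.
Pick's theorem gives I = A − B/2 + 1 = 1502 − 10/2 + 1 = 1498, so the closed region contains I + B = 1498 + 10 = 1508 lattice points.

1508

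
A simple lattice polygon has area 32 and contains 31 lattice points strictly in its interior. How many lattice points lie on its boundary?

4

Pick's theorem gives A = I + B/2 − 1, so B = 2(A − I + 1) = 2(32 − 31 + 1) = 4.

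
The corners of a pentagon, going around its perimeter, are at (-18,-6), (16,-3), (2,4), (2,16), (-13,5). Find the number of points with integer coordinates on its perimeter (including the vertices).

Along each edge there are gcd(|Δx|,|Δy|)+1 lattice points, so counting each shared vertex once the boundary has gcd(34,3) + gcd(14,7) + gcd(0,12) + gcd(15,11) + gcd(5,11) = 1+7+12+1+1 = 22.

22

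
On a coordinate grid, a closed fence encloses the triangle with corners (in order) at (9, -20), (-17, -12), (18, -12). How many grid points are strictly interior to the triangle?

Using the shoelace formula, 2A = |(9·(-12) − (-17)·(-20)) + ((-17)·(-12) − 18·(-12)) + (18·(-20) − 9·(-12))| = 280, so the area is 140.
The number of boundary lattice points is Σ gcd(|Δx|,|Δy|) = gcd(26,8) + gcd(35,0) + gcd(9,8) = 2+35+1 = 38.
Pick's theorem gives I = A − B/2 + 1 = 140 − 38/2 + 1 = 122.

122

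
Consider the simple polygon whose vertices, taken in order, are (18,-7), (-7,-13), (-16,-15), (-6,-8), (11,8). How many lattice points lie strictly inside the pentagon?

263

Using the shoelace formula, 2A = |[18·(-13) − (-7)·(-7)] + [(-7)·(-15) − (-16)·(-13)] + [(-16)·(-8) − (-6)·(-15)] + [(-6)·8 − 11·(-8)] + [11·(-7) − 18·8]| = 529, so the area is 529/2.
The number of boundary lattice points is Σ gcd(|Δx|,|Δy|) = gcd(25,6) + gcd(9,2) + gcd(10,7) + gcd(17,16) + gcd(7,15) = 1+1+1+1+1 = 5.
Pick's theorem gives I = A − B/2 + 1 = 529/2 − 5/2 + 1 = 263.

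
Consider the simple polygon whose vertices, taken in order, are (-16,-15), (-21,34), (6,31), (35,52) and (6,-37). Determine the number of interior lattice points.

By the shoelace formula, twice the signed area is |[(-16)·34 − (-21)·(-15)] + [(-21)·31 − 6·34] + [6·52 − 35·31] + [35·(-37) − 6·52] + [6·(-15) − (-16)·(-37)]| = 4776, so the area is 2388.
The number of boundary lattice points is Σ gcd(|Δx|,|Δy|) = gcd(5,49) + gcd(27,3) + gcd(29,21) + gcd(29,89) + gcd(22,22) = 1+3+1+1+22 = 28.
By Pick's theorem A = I + B/2 − 1, so I = 2388 − 28/2 + 1 = 2375.

2375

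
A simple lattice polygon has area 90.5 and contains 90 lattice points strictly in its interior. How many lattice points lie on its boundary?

3

Pick's theorem gives A = I + B/2 − 1, so B = 2(A − I + 1) = 2(90.5 − 90 + 1) = 3.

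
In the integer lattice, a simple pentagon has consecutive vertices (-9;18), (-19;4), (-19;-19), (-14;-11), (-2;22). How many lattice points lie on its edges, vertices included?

The number of boundary lattice points is Σ gcd(|Δx|,|Δy|) = gcd(10,14) + gcd(0,23) + gcd(5,8) + gcd(12,33) + gcd(7,4) = 2+23+1+3+1 = 30.

30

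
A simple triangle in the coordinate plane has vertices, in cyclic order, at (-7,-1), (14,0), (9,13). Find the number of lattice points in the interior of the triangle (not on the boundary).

138

Using the shoelace formula, 2A = |((-7)·0 − 14·(-1)) + (14·13 − 9·0) + (9·(-1) − (-7)·13)| = 278, so the area is 139.
Along each edge there are gcd(|Δx|,|Δy|)+1 lattice points, so counting each shared vertex once the boundary has gcd(21,1) + gcd(5,13) + gcd(16,14) = 1+1+2 = 4.
By Pick's theorem A = I + B/2 − 1, so I = 139 − 4/2 + 1 = 138.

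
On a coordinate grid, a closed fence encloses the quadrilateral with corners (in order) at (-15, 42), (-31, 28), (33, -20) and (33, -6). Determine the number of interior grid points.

The shoelace formula gives twice the area as |((-15)·28 − (-31)·42) + ((-31)·(-20) − 33·28) + (33·(-6) − 33·(-20)) + (33·42 − (-15)·(-6))| = 2336, so the area is 1168.
The number of boundary lattice points is Σ gcd(|Δx|,|Δy|) = gcd(16,14) + gcd(64,48) + gcd(0,14) + gcd(48,48) = 2+16+14+48 = 80.
By Pick's theorem A = I + B/2 − 1, so I = 1168 − 80/2 + 1 = 1129.

1129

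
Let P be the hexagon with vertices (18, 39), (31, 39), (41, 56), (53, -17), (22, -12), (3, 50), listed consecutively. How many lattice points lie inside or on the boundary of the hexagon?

The shoelace formula gives twice the area as |(18·39 − 31·39) + (31·56 − 41·39) + (41·(-17) − 53·56) + (53·(-12) − 22·(-17)) + (22·50 − 3·(-12)) + (3·39 − 18·50)| = 3944, so the area is 1972.
The number of boundary lattice points is Σ gcd(|Δx|,|Δy|) = gcd(13,0) + gcd(10,17) + gcd(12,73) + gcd(31,5) + gcd(19,62) + gcd(15,11) = 13+1+1+1+1+1 = 18.
Pick's theorem gives I = A − B/2 + 1 = 1972 − 18/2 + 1 = 1964, so the closed region contains I + B = 1964 + 18 = 1982 lattice points.

1982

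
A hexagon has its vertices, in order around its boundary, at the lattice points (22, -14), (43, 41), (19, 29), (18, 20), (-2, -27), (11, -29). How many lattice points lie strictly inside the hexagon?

1104

Using the shoelace formula, 2A = |[22·41 − 43·(-14)] + [43·29 − 19·41] + [19·20 − 18·29] + [18·(-27) − (-2)·20] + [(-2)·(-29) − 11·(-27)] + [11·(-14) − 22·(-29)]| = 2223, so the area is 2223/2.
Summing gcd(|Δx|,|Δy|) over the edges gives the boundary count: gcd(21,55) + gcd(24,12) + gcd(1,9) + gcd(20,47) + gcd(13,2) + gcd(11,15) = 1+12+1+1+1+1 = 17.
Pick's theorem gives I = A − B/2 + 1 = 2223/2 − 17/2 + 1 = 1104.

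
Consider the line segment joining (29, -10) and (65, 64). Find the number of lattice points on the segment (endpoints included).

3

The number of lattice points on a segment between lattice points is gcd(|Δx|,|Δy|) + 1 = gcd(36,74) + 1 = 2 + 1 = 3.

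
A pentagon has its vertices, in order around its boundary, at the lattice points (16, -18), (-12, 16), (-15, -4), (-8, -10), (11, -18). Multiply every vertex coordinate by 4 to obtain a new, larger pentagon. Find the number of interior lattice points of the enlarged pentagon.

6301

The shoelace formula gives twice the area as |[16·16 − (-12)·(-18)] + [(-12)·(-4) − (-15)·16] + [(-15)·(-10) − (-8)·(-4)] + [(-8)·(-18) − 11·(-10)] + [11·(-18) − 16·(-18)]| = 790, so the area is 395.
The number of boundary lattice points is Σ gcd(|Δx|,|Δy|) = gcd(28,34) + gcd(3,20) + gcd(7,6) + gcd(19,8) + gcd(5,0) = 2+1+1+1+5 = 10.
Scaling by 4 multiplies the area by 4² = 16 (so the new area is 6320) and multiplies the boundary lattice-point count by 4, giving 40.
By Pick's theorem, the interior count of the dilated polygon is 6320 − 40/2 + 1 = 6301.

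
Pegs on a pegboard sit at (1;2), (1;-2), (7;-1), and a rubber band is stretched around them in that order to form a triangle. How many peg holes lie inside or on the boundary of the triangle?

Using the shoelace formula, 2A = |(1·(-2) − 1·2) + (1·(-1) − 7·(-2)) + (7·2 − 1·(-1))| = 24, so the area is 12.
The number of boundary lattice points is Σ gcd(|Δx|,|Δy|) = gcd(0,4) + gcd(6,1) + gcd(6,3) = 4+1+3 = 8.
Pick's theorem gives I = A − B/2 + 1 = 12 − 8/2 + 1 = 9, so the closed region contains I + B = 9 + 8 = 17 lattice points.

17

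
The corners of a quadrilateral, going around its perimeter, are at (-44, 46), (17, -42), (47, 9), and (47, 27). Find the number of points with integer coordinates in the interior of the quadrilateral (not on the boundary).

By the shoelace formula, twice the signed area is |[(-44)·(-42) − 17·46] + [17·9 − 47·(-42)] + [47·27 − 47·9] + [47·46 − (-44)·27]| = 7389, so the area is 7389/2.
The number of boundary lattice points is Σ gcd(|Δx|,|Δy|) = gcd(61,88) + gcd(30,51) + gcd(0,18) + gcd(91,19) = 1+3+18+1 = 23.
Pick's theorem gives I = A − B/2 + 1 = 7389/2 − 23/2 + 1 = 3684.

3684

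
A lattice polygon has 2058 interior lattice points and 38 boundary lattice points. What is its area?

2076

Pick's theorem states A = I + B/2 − 1, so A = 2058 + 38/2 − 1 = 2076.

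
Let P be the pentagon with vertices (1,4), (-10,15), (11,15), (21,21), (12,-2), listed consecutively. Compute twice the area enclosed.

588

Using the shoelace formula, 2A = |(1·15 − (-10)·4) + ((-10)·15 − 11·15) + (11·21 − 21·15) + (21·(-2) − 12·21) + (12·4 − 1·(-2))| = 588, so the area is 294.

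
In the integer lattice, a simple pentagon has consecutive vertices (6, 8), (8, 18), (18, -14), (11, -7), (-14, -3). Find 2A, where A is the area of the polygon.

589

By the shoelace formula, twice the signed area is |[6·18 − 8·8] + [8·(-14) − 18·18] + [18·(-7) − 11·(-14)] + [11·(-3) − (-14)·(-7)] + [(-14)·8 − 6·(-3)]| = 589, so the area is 589/2.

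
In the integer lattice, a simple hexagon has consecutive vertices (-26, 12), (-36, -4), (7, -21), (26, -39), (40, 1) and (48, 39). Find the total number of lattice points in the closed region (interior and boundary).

Using the shoelace formula, 2A = |((-26)·(-4) − (-36)·12) + ((-36)·(-21) − 7·(-4)) + (7·(-39) − 26·(-21)) + (26·1 − 40·(-39)) + (40·39 − 48·1) + (48·12 − (-26)·39)| = 6281, so the area is 3140.5.
Along each edge there are gcd(|Δx|,|Δy|)+1 lattice points, so counting each shared vertex once the boundary has gcd(10,16) + gcd(43,17) + gcd(19,18) + gcd(14,40) + gcd(8,38) + gcd(74,27) = 2+1+1+2+2+1 = 9.
Pick's theorem gives I = A − B/2 + 1 = 3140.5 − 9/2 + 1 = 3137, so the closed region contains I + B = 3137 + 9 = 3146 lattice points.

3146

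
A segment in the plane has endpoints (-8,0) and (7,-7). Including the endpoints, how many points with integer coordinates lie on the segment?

2

The number of lattice points on a segment between lattice points is gcd(|Δx|,|Δy|) + 1 = gcd(15,7) + 1 = 1 + 1 = 2.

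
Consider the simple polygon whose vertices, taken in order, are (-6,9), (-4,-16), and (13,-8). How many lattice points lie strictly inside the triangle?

By the shoelace formula, twice the signed area is |[(-6)·(-16) − (-4)·9] + [(-4)·(-8) − 13·(-16)] + [13·9 − (-6)·(-8)]| = 441, so the area is 441/2.
The number of boundary lattice points is Σ gcd(|Δx|,|Δy|) = gcd(2,25) + gcd(17,8) + gcd(19,17) = 1+1+1 = 3.
Pick's theorem gives I = A − B/2 + 1 = 441/2 − 3/2 + 1 = 220.

220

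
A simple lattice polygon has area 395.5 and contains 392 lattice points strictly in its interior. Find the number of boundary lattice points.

9

Pick's theorem gives A = I + B/2 − 1, so B = 2(A − I + 1) = 2(395.5 − 392 + 1) = 9.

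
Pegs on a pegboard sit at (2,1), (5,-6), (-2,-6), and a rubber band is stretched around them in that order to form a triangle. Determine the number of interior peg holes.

Using the shoelace formula, 2A = |[2·(-6) − 5·1] + [5·(-6) − (-2)·(-6)] + [(-2)·1 − 2·(-6)]| = 49, so the area is 49/2.
Summing gcd(|Δx|,|Δy|) over the edges gives the boundary count: gcd(3,7) + gcd(7,0) + gcd(4,7) = 1+7+1 = 9.
By Pick's theorem A = I + B/2 − 1, so I = 49/2 − 9/2 + 1 = 21.

21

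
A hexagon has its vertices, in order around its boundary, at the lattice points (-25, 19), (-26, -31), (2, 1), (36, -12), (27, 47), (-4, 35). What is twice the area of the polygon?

5193

The shoelace formula gives twice the area as |[(-25)·(-31) − (-26)·19] + [(-26)·1 − 2·(-31)] + [2·(-12) − 36·1] + [36·47 − 27·(-12)] + [27·35 − (-4)·47] + [(-4)·19 − (-25)·35]| = 5193, so the area is 2596.5.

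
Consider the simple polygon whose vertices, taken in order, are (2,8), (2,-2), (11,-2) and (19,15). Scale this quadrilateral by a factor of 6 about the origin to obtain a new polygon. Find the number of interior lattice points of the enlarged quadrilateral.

5752

The shoelace formula gives twice the area as |[2·(-2) − 2·8] + [2·(-2) − 11·(-2)] + [11·15 − 19·(-2)] + [19·8 − 2·15]| = 323, so the area is 161.5.
The number of boundary lattice points is Σ gcd(|Δx|,|Δy|) = gcd(0,10) + gcd(9,0) + gcd(8,17) + gcd(17,7) = 10+9+1+1 = 21.
Scaling by 6 multiplies the area by 6² = 36 (so the new area is 5814) and multiplies the boundary lattice-point count by 6, giving 126.
By Pick's theorem, the interior count of the dilated polygon is 5814 − 126/2 + 1 = 5752.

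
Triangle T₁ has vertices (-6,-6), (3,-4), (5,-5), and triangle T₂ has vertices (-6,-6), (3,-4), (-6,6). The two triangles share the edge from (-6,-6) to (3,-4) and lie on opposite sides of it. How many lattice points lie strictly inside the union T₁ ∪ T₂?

54

The union is the simple quadrilateral with vertices (-6,-6), (5,-5), (3,-4), (-6,6) in order.
The shoelace formula gives twice the area as |((-6)·(-5) − 5·(-6)) + (5·(-4) − 3·(-5)) + (3·6 − (-6)·(-4)) + ((-6)·(-6) − (-6)·6)| = 121, so the area is 121/2.
Along each edge there are gcd(|Δx|,|Δy|)+1 lattice points, so counting each shared vertex once the boundary has gcd(11,1) + gcd(2,1) + gcd(9,10) + gcd(0,12) = 1+1+1+12 = 15.
By Pick's theorem I = A − B/2 + 1 = 121/2 − 15/2 + 1 = 54.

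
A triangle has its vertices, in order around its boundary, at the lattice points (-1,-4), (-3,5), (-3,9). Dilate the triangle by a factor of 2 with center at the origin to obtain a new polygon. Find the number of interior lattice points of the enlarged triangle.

The shoelace formula gives twice the area as |[(-1)·5 − (-3)·(-4)] + [(-3)·9 − (-3)·5] + [(-3)·(-4) − (-1)·9]| = 8, so the area is 4.
Along each edge there are gcd(|Δx|,|Δy|)+1 lattice points, so counting each shared vertex once the boundary has gcd(2,9) + gcd(0,4) + gcd(2,13) = 1+4+1 = 6.
Scaling by 2 multiplies the area by 2² = 4 (so the new area is 16) and multiplies the boundary lattice-point count by 2, giving 12.
By Pick's theorem, the interior count of the dilated polygon is 16 − 12/2 + 1 = 11.

11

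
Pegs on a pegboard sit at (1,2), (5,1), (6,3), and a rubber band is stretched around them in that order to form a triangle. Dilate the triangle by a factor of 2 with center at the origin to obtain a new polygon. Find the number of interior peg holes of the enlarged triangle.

16

By the shoelace formula, twice the signed area is |[1·1 − 5·2] + [5·3 − 6·1] + [6·2 − 1·3]| = 9, so the area is 4.5.
The number of boundary lattice points is Σ gcd(|Δx|,|Δy|) = gcd(4,1) + gcd(1,2) + gcd(5,1) = 1+1+1 = 3.
Scaling by 2 multiplies the area by 2² = 4 (so the new area is 18) and multiplies the boundary lattice-point count by 2, giving 6.
By Pick's theorem, the interior count of the dilated polygon is 18 − 6/2 + 1 = 16.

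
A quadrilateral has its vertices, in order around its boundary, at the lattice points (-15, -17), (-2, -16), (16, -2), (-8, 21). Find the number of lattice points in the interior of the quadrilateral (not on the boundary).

617

Using the shoelace formula, 2A = |((-15)·(-16) − (-2)·(-17)) + ((-2)·(-2) − 16·(-16)) + (16·21 − (-8)·(-2)) + ((-8)·(-17) − (-15)·21)| = 1237, so the area is 618.5.
Along each edge there are gcd(|Δx|,|Δy|)+1 lattice points, so counting each shared vertex once the boundary has gcd(13,1) + gcd(18,14) + gcd(24,23) + gcd(7,38) = 1+2+1+1 = 5.
By Pick's theorem A = I + B/2 − 1, so I = 618.5 − 5/2 + 1 = 617.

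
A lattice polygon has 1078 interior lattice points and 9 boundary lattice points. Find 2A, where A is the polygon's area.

Pick's theorem states A = I + B/2 − 1, so A = 1078 + 9/2 − 1 = 2163/2.
Hence 2A = 2163.

2163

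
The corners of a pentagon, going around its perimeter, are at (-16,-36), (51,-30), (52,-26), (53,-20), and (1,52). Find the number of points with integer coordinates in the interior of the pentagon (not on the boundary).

3227

By the shoelace formula, twice the signed area is |[(-16)·(-30) − 51·(-36)] + [51·(-26) − 52·(-30)] + [52·(-20) − 53·(-26)] + [53·52 − 1·(-20)] + [1·(-36) − (-16)·52]| = 6460, so the area is 3230.
The number of boundary lattice points is Σ gcd(|Δx|,|Δy|) = gcd(67,6) + gcd(1,4) + gcd(1,6) + gcd(52,72) + gcd(17,88) = 1+1+1+4+1 = 8.
By Pick's theorem A = I + B/2 − 1, so I = 3230 − 8/2 + 1 = 3227.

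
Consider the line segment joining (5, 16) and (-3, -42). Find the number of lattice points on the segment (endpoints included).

The number of lattice points on a segment between lattice points is gcd(|Δx|,|Δy|) + 1 = gcd(8,58) + 1 = 2 + 1 = 3.

3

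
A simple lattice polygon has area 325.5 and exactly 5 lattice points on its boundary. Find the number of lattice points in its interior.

324

From Pick's theorem, I = A − B/2 + 1 = 325.5 − 5/2 + 1 = 324.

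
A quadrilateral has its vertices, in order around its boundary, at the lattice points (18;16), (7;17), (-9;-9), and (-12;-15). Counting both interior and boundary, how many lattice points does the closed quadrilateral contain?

199

The shoelace formula gives twice the area as |[18·17 − 7·16] + [7·(-9) − (-9)·17] + [(-9)·(-15) − (-12)·(-9)] + [(-12)·16 − 18·(-15)]| = 389, so the area is 389/2.
Summing gcd(|Δx|,|Δy|) over the edges gives the boundary count: gcd(11,1) + gcd(16,26) + gcd(3,6) + gcd(30,31) = 1+2+3+1 = 7.
Pick's theorem gives I = A − B/2 + 1 = 389/2 − 7/2 + 1 = 192, so the closed region contains I + B = 192 + 7 = 199 lattice points.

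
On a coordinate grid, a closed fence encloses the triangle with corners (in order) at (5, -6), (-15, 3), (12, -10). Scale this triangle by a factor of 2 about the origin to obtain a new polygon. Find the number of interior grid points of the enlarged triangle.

32

The shoelace formula gives twice the area as |[5·3 − (-15)·(-6)] + [(-15)·(-10) − 12·3] + [12·(-6) − 5·(-10)]| = 17, so the area is 17/2.
Summing gcd(|Δx|,|Δy|) over the edges gives the boundary count: gcd(20,9) + gcd(27,13) + gcd(7,4) = 1+1+1 = 3.
Scaling by 2 multiplies the area by 2² = 4 (so the new area is 34) and multiplies the boundary lattice-point count by 2, giving 6.
By Pick's theorem, the interior count of the dilated polygon is 34 − 6/2 + 1 = 32.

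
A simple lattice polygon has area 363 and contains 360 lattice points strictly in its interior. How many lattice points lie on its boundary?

Pick's theorem gives A = I + B/2 − 1, so B = 2(A − I + 1) = 2(363 − 360 + 1) = 8.

8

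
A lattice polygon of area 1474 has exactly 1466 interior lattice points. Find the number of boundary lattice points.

Pick's theorem gives A = I + B/2 − 1, so B = 2(A − I + 1) = 2(1474 − 1466 + 1) = 18.

18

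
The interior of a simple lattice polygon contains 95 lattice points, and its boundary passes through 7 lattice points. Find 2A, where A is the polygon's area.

Pick's theorem states A = I + B/2 − 1, so A = 95 + 7/2 − 1 = 195/2.
Hence 2A = 195.

195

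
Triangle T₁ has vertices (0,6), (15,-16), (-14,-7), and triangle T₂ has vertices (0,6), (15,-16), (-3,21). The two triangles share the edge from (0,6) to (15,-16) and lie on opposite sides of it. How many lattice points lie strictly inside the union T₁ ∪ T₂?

329

The union is the simple quadrilateral with vertices (0,6), (-14,-7), (15,-16), (-3,21) in order.
By the shoelace formula, twice the signed area is |[0·(-7) − (-14)·6] + [(-14)·(-16) − 15·(-7)] + [15·21 − (-3)·(-16)] + [(-3)·6 − 0·21]| = 662, so the area is 331.
Along each edge there are gcd(|Δx|,|Δy|)+1 lattice points, so counting each shared vertex once the boundary has gcd(14,13) + gcd(29,9) + gcd(18,37) + gcd(3,15) = 1+1+1+3 = 6.
By Pick's theorem I = A − B/2 + 1 = 331 − 6/2 + 1 = 329.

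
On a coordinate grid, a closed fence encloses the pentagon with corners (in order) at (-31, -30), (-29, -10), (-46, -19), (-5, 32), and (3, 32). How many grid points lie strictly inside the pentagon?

689

The shoelace formula gives twice the area as |((-31)·(-10) − (-29)·(-30)) + ((-29)·(-19) − (-46)·(-10)) + ((-46)·32 − (-5)·(-19)) + ((-5)·32 − 3·32) + (3·(-30) − (-31)·32)| = 1390, so the area is 695.
Summing gcd(|Δx|,|Δy|) over the edges gives the boundary count: gcd(2,20) + gcd(17,9) + gcd(41,51) + gcd(8,0) + gcd(34,62) = 2+1+1+8+2 = 14.
By Pick's theorem A = I + B/2 − 1, so I = 695 − 14/2 + 1 = 689.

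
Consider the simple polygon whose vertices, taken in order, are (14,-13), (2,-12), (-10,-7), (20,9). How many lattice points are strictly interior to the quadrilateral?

The shoelace formula gives twice the area as |[14·(-12) − 2·(-13)] + [2·(-7) − (-10)·(-12)] + [(-10)·9 − 20·(-7)] + [20·(-13) − 14·9]| = 612, so the area is 306.
Summing gcd(|Δx|,|Δy|) over the edges gives the boundary count: gcd(12,1) + gcd(12,5) + gcd(30,16) + gcd(6,22) = 1+1+2+2 = 6.
By Pick's theorem A = I + B/2 − 1, so I = 306 − 6/2 + 1 = 304.

304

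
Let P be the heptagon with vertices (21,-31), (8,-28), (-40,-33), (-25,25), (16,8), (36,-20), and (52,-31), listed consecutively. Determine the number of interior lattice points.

2878

The shoelace formula gives twice the area as |(21·(-28) − 8·(-31)) + (8·(-33) − (-40)·(-28)) + ((-40)·25 − (-25)·(-33)) + ((-25)·8 − 16·25) + (16·(-20) − 36·8) + (36·(-31) − 52·(-20)) + (52·(-31) − 21·(-31))| = 5794, so the area is 2897.
The number of boundary lattice points is Σ gcd(|Δx|,|Δy|) = gcd(13,3) + gcd(48,5) + gcd(15,58) + gcd(41,17) + gcd(20,28) + gcd(16,11) + gcd(31,0) = 1+1+1+1+4+1+31 = 40.
Pick's theorem gives I = A − B/2 + 1 = 2897 − 40/2 + 1 = 2878.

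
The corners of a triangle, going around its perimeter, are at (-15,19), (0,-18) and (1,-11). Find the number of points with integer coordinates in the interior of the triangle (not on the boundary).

By the shoelace formula, twice the signed area is |[(-15)·(-18) − 0·19] + [0·(-11) − 1·(-18)] + [1·19 − (-15)·(-11)]| = 142, so the area is 71.
Summing gcd(|Δx|,|Δy|) over the edges gives the boundary count: gcd(15,37) + gcd(1,7) + gcd(16,30) = 1+1+2 = 4.
Pick's theorem gives I = A − B/2 + 1 = 71 − 4/2 + 1 = 70.

70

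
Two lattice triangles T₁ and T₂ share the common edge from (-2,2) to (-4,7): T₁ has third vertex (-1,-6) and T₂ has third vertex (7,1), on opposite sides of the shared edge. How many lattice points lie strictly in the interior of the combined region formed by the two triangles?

26

The union is the simple quadrilateral with vertices (-2,2), (-1,-6), (-4,7), (7,1) in order.
Using the shoelace formula, 2A = |[(-2)·(-6) − (-1)·2] + [(-1)·7 − (-4)·(-6)] + [(-4)·1 − 7·7] + [7·2 − (-2)·1]| = 54, so the area is 27.
The number of boundary lattice points is Σ gcd(|Δx|,|Δy|) = gcd(1,8) + gcd(3,13) + gcd(11,6) + gcd(9,1) = 1+1+1+1 = 4.
By Pick's theorem I = A − B/2 + 1 = 27 − 4/2 + 1 = 26.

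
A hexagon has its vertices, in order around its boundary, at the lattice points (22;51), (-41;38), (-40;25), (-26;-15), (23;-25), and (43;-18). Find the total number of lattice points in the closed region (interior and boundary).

Using the shoelace formula, 2A = |(22·38 − (-41)·51) + ((-41)·25 − (-40)·38) + ((-40)·(-15) − (-26)·25) + ((-26)·(-25) − 23·(-15)) + (23·(-18) − 43·(-25)) + (43·51 − 22·(-18))| = 8917, so the area is 4458.5.
Along each edge there are gcd(|Δx|,|Δy|)+1 lattice points, so counting each shared vertex once the boundary has gcd(63,13) + gcd(1,13) + gcd(14,40) + gcd(49,10) + gcd(20,7) + gcd(21,69) = 1+1+2+1+1+3 = 9.
Pick's theorem gives I = A − B/2 + 1 = 4458.5 − 9/2 + 1 = 4455, so the closed region contains I + B = 4455 + 9 = 4464 lattice points.

4464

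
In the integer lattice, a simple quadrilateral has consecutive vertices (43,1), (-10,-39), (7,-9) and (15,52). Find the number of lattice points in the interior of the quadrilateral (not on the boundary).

1512

Using the shoelace formula, 2A = |(43·(-39) − (-10)·1) + ((-10)·(-9) − 7·(-39)) + (7·52 − 15·(-9)) + (15·1 − 43·52)| = 3026, so the area is 1513.
Along each edge there are gcd(|Δx|,|Δy|)+1 lattice points, so counting each shared vertex once the boundary has gcd(53,40) + gcd(17,30) + gcd(8,61) + gcd(28,51) = 1+1+1+1 = 4.
Pick's theorem gives I = A − B/2 + 1 = 1513 − 4/2 + 1 = 1512.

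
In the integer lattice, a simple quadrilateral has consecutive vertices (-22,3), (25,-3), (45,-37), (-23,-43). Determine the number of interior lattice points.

Using the shoelace formula, 2A = |[(-22)·(-3) − 25·3] + [25·(-37) − 45·(-3)] + [45·(-43) − (-23)·(-37)] + [(-23)·3 − (-22)·(-43)]| = 4600, so the area is 2300.
Along each edge there are gcd(|Δx|,|Δy|)+1 lattice points, so counting each shared vertex once the boundary has gcd(47,6) + gcd(20,34) + gcd(68,6) + gcd(1,46) = 1+2+2+1 = 6.
By Pick's theorem A = I + B/2 − 1, so I = 2300 − 6/2 + 1 = 2298.

2298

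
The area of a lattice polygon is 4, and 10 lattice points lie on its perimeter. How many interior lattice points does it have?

Pick's theorem A = I + B/2 − 1 rearranges to I = A − B/2 + 1 = 4 − 10/2 + 1 = 0.

0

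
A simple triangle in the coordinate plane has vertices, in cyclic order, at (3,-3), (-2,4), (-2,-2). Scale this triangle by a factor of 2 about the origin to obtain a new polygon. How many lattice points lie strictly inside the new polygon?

Using the shoelace formula, 2A = |(3·4 − (-2)·(-3)) + ((-2)·(-2) − (-2)·4) + ((-2)·(-3) − 3·(-2))| = 30, so the area is 15.
Along each edge there are gcd(|Δx|,|Δy|)+1 lattice points, so counting each shared vertex once the boundary has gcd(5,7) + gcd(0,6) + gcd(5,1) = 1+6+1 = 8.
Scaling by 2 multiplies the area by 2² = 4 (so the new area is 60) and multiplies the boundary lattice-point count by 2, giving 16.
By Pick's theorem, the interior count of the dilated polygon is 60 − 16/2 + 1 = 53.

53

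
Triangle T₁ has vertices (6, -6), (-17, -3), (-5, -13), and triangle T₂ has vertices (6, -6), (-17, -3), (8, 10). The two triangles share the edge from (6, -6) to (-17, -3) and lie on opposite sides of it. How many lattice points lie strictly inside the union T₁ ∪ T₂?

282

The union is the simple quadrilateral with vertices (6, -6), (-5, -13), (-17, -3), (8, 10) in order.
The shoelace formula gives twice the area as |[6·(-13) − (-5)·(-6)] + [(-5)·(-3) − (-17)·(-13)] + [(-17)·10 − 8·(-3)] + [8·(-6) − 6·10]| = 568, so the area is 284.
Along each edge there are gcd(|Δx|,|Δy|)+1 lattice points, so counting each shared vertex once the boundary has gcd(11,7) + gcd(12,10) + gcd(25,13) + gcd(2,16) = 1+2+1+2 = 6.
By Pick's theorem I = A − B/2 + 1 = 284 − 6/2 + 1 = 282.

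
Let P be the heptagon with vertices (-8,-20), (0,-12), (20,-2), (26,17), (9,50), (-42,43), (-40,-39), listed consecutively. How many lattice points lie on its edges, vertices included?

24

Along each edge there are gcd(|Δx|,|Δy|)+1 lattice points, so counting each shared vertex once the boundary has gcd(8,8) + gcd(20,10) + gcd(6,19) + gcd(17,33) + gcd(51,7) + gcd(2,82) + gcd(32,19) = 8+10+1+1+1+2+1 = 24.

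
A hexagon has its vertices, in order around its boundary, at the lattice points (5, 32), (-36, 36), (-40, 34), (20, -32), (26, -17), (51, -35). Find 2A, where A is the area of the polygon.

By the shoelace formula, twice the signed area is |(5·36 − (-36)·32) + ((-36)·34 − (-40)·36) + ((-40)·(-32) − 20·34) + (20·(-17) − 26·(-32)) + (26·(-35) − 51·(-17)) + (51·32 − 5·(-35))| = 4404, so the area is 2202.

4404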